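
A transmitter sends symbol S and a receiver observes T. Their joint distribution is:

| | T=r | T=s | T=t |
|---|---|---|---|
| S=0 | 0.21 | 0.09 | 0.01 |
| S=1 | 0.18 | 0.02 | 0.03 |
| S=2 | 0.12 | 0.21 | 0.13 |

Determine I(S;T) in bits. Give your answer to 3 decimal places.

0.198 bits

Marginals: p(S) = (0.3100, 0.2300, 0.4600), p(T) = (0.5100, 0.3200, 0.1700).
I(S;T) = Σ p(x,y)·log₂[p(x,y)/(p(x)p(y))].
  (0,r): 0.21·log₂(1.3283) = 0.0860
  (0,s): 0.09·log₂(0.9073) = -0.0126
  (0,t): 0.01·log₂(0.1898) = -0.0240
  (1,r): 0.18·log₂(1.5345) = 0.1112
  (1,s): 0.02·log₂(0.2717) = -0.0376
  (1,t): 0.03·log₂(0.7673) = -0.0115
  (2,r): 0.12·log₂(0.5115) = -0.1161
  (2,s): 0.21·log₂(1.4266) = 0.1076
  (2,t): 0.13·log₂(1.6624) = 0.0953
Sum = 0.198 bits.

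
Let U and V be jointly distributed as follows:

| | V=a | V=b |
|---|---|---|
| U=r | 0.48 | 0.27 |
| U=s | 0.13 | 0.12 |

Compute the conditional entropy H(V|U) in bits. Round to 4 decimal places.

Chain rule: H(V|U) = H(U,V) − H(U).
Marginals: p(U) = (0.7500, 0.2500), p(V) = (0.6100, 0.3900).
H(U,V) = 1.7680 bits; H(U) = 0.8113 bits.
H(V|U) = 1.7680 − 0.8113 = 0.9567 bits.

0.9567 bits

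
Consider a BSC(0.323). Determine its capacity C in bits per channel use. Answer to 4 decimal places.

Binary symmetric channel: C = 1 − h₂(ε) where h₂ is the binary entropy function.
h₂(0.323) = −0.323·log₂0.323 − 0.677·log₂0.677 = 0.9076.
C = 1 − 0.9076 = 0.0924 bits per channel use.

0.0924 bits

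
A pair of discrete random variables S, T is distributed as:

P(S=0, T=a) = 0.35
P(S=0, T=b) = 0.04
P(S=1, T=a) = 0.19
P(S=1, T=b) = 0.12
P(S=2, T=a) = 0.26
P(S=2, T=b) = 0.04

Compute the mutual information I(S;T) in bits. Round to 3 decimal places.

0.067 bits

Marginals: p(S) = (0.3900, 0.3100, 0.3000), p(T) = (0.8000, 0.2000).
I(S;T) = Σ p(x,y)·log₂[p(x,y)/(p(x)p(y))].
  (0,a): 0.35·log₂(1.1218) = 0.0580
  (0,b): 0.04·log₂(0.5128) = -0.0385
  (1,a): 0.19·log₂(0.7661) = -0.0730
  (1,b): 0.12·log₂(1.9355) = 0.1143
  (2,a): 0.26·log₂(1.0833) = 0.0300
  (2,b): 0.04·log₂(0.6667) = -0.0234
Sum = 0.067 bits.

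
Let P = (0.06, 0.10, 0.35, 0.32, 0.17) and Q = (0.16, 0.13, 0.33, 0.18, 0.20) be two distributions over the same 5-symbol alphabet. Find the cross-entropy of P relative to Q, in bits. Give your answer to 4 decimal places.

2.1992 bits

H(P,Q) = −Σ p·log₂ q.
  −0.06·log₂(0.16) = 0.15863
  −0.10·log₂(0.13) = 0.29434
  −0.35·log₂(0.33) = 0.55981
  −0.32·log₂(0.18) = 0.79166
  −0.17·log₂(0.20) = 0.39473
H(P,Q) = 2.1992 bits.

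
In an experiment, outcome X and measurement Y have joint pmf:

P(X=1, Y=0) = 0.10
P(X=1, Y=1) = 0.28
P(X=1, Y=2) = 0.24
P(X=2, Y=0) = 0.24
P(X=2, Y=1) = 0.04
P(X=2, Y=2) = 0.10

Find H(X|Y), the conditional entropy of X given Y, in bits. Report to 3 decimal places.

Chain rule: H(X|Y) = H(X,Y) − H(Y).
Marginals: p(X) = (0.6200, 0.3800), p(Y) = (0.3400, 0.3200, 0.3400).
H(X,Y) = 2.3526 bits; H(Y) = 1.5844 bits.
H(X|Y) = 2.3526 − 1.5844 = 0.768 bits.

0.768 bits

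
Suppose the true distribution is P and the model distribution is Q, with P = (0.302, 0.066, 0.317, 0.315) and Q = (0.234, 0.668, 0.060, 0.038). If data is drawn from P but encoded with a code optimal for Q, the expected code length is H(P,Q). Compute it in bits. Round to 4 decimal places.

3.4440 bits

H(P,Q) = −Σ p·log₂ q.
  −0.302·log₂(0.234) = 0.63282
  −0.066·log₂(0.668) = 0.03842
  −0.317·log₂(0.060) = 1.28667
  −0.315·log₂(0.038) = 1.48612
H(P,Q) = 3.4440 bits.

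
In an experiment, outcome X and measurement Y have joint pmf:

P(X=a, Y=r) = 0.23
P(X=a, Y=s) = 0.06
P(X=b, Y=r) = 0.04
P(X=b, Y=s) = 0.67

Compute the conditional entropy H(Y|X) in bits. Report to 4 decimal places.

0.4353 bits

Marginals: p(X) = (0.2900, 0.7100), p(Y) = (0.2700, 0.7300).
H(Y|X) = Σ p(X) · H(Y|X=·).
  X=a: p=0.2900, H(Y|X=a) = 0.7355
  X=b: p=0.7100, H(Y|X=b) = 0.3127
Weighted sum = 0.4353 bits.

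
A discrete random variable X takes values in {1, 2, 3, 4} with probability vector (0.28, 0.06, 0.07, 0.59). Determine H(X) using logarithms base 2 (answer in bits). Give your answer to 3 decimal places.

H(X) = −Σ p·log₂ p.
  −(0.28)·log₂(0.28) = 0.5142
  −(0.06)·log₂(0.06) = 0.2435
  −(0.07)·log₂(0.07) = 0.2686
  −(0.59)·log₂(0.59) = 0.4491
Sum: 0.5142 + 0.2435 + 0.2686 + 0.4491 = 1.475 bits.

1.475 bits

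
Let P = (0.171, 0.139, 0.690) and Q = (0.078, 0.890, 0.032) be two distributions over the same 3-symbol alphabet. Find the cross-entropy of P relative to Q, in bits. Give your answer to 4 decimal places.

H(P,Q) = −Σ p·log₂ q.
  −0.171·log₂(0.078) = 0.62935
  −0.139·log₂(0.890) = 0.02337
  −0.690·log₂(0.032) = 3.42639
H(P,Q) = 4.0791 bits.

4.0791 bits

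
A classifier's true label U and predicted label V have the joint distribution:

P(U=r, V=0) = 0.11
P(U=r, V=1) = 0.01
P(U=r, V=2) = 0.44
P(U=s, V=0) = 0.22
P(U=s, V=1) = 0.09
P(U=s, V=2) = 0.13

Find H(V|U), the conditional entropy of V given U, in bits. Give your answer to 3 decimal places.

1.124 bits

Chain rule: H(V|U) = H(U,V) − H(U).
Marginals: p(U) = (0.5600, 0.4400), p(V) = (0.3300, 0.1000, 0.5700).
H(U,V) = 2.1137 bits; H(U) = 0.9896 bits.
H(V|U) = 2.1137 − 0.9896 = 1.124 bits.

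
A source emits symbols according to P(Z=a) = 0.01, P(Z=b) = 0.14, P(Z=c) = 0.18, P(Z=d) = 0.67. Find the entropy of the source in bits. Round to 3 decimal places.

1.296 bits

H(Z) = −Σ p·log₂ p.
  −(0.01)·log₂(0.01) = 0.0664
  −(0.14)·log₂(0.14) = 0.3971
  −(0.18)·log₂(0.18) = 0.4453
  −(0.67)·log₂(0.67) = 0.3871
Sum: 0.0664 + 0.3971 + 0.4453 + 0.3871 = 1.296 bits.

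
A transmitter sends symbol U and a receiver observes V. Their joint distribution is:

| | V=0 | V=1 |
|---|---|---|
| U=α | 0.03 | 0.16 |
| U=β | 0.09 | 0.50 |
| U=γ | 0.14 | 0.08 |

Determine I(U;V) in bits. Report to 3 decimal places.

0.136 bits

Marginals: p(U) = (0.1900, 0.5900, 0.2200), p(V) = (0.2600, 0.7400).
I(U;V) = H(U) + H(V) − H(U,V).
H(U) = 1.3849, H(V) = 0.8267, H(U,V) = 2.0761.
I(U;V) = 1.3849 + 0.8267 − 2.0761 = 0.136 bits.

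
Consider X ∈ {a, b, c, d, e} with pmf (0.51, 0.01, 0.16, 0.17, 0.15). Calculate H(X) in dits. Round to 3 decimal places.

0.551 dits

H(X) = −Σ p·log₁₀ p.
  −(0.51)·log₁₀(0.51) = 0.1491
  −(0.01)·log₁₀(0.01) = 0.0200
  −(0.16)·log₁₀(0.16) = 0.1273
  −(0.17)·log₁₀(0.17) = 0.1308
  −(0.15)·log₁₀(0.15) = 0.1236
Sum: 0.1491 + 0.0200 + 0.1273 + 0.1308 + 0.1236 = 0.551 dits.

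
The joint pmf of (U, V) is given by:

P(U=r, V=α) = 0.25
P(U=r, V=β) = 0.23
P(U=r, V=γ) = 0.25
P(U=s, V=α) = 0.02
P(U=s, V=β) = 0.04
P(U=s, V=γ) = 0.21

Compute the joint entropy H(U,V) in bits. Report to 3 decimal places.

2.259 bits

H(U,V) = −Σ p(x,y)·log₂ p(x,y) over all 6 cells.
  cell (r,α): −0.25·log₂0.25 = 0.5000
  cell (r,β): −0.23·log₂0.23 = 0.4877
  cell (r,γ): −0.25·log₂0.25 = 0.5000
  cell (s,α): −0.02·log₂0.02 = 0.1129
  cell (s,β): −0.04·log₂0.04 = 0.1858
  cell (s,γ): −0.21·log₂0.21 = 0.4728
Sum = 2.259 bits.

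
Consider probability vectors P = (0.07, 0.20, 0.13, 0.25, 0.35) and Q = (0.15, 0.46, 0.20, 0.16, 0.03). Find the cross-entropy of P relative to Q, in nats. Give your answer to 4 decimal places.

H(P,Q) = −Σ p·ln q.
  −0.07·ln(0.15) = 0.13280
  −0.20·ln(0.46) = 0.15531
  −0.13·ln(0.20) = 0.20923
  −0.25·ln(0.16) = 0.45815
  −0.35·ln(0.03) = 1.22730
H(P,Q) = 2.1828 nats.

2.1828 nats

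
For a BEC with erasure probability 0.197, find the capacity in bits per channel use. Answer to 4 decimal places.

Binary erasure channel: capacity C = 1 − ε.
C = 1 − 0.197 = 0.8030 bits per channel use.

0.8030 bits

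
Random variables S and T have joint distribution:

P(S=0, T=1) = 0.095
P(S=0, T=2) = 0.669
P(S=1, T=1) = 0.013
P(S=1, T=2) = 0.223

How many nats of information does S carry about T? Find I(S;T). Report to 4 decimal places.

0.0051 nats

Marginals: p(S) = (0.7640, 0.2360), p(T) = (0.1080, 0.8920).
I(S;T) = Σ p(x,y)·ln[p(x,y)/(p(x)p(y))].
  (0,1): 0.095·ln(1.1513) = 0.01339
  (0,2): 0.669·ln(0.9817) = -0.01237
  (1,1): 0.013·ln(0.5100) = -0.00875
  (1,2): 0.223·ln(1.0593) = 0.01285
Sum = 0.0051 nats.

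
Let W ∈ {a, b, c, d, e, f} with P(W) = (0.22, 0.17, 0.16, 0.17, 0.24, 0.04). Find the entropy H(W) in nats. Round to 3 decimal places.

H(W) = −Σ p·ln p.
  −(0.22)·ln(0.22) = 0.3331
  −(0.17)·ln(0.17) = 0.3012
  −(0.16)·ln(0.16) = 0.2932
  −(0.17)·ln(0.17) = 0.3012
  −(0.24)·ln(0.24) = 0.3425
  −(0.04)·ln(0.04) = 0.1288
Sum: 0.3331 + 0.3012 + 0.2932 + 0.3012 + 0.3425 + 0.1288 = 1.700 nats.

1.700 nats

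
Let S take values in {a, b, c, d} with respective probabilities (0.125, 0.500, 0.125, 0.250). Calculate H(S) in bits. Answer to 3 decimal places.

H(S) = −Σ p·log₂ p.
  −(0.125)·log₂(0.125) = 0.3750
  −(0.500)·log₂(0.500) = 0.5000
  −(0.125)·log₂(0.125) = 0.3750
  −(0.250)·log₂(0.250) = 0.5000
Sum: 0.3750 + 0.5000 + 0.3750 + 0.5000 = 1.750 bits.

1.750 bits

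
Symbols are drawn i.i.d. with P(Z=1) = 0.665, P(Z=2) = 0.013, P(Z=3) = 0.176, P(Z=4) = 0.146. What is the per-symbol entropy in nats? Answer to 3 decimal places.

0.914 nats

H(Z) = −Σ p·ln p.
  −(0.665)·ln(0.665) = 0.2713
  −(0.013)·ln(0.013) = 0.0565
  −(0.176)·ln(0.176) = 0.3058
  −(0.146)·ln(0.146) = 0.2809
Sum: 0.2713 + 0.0565 + 0.3058 + 0.2809 = 0.914 nats.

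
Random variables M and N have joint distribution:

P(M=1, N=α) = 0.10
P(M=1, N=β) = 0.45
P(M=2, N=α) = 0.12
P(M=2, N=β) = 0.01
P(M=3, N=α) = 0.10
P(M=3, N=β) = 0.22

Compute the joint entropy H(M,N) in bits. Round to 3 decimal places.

H(M,N) = −Σ p(x,y)·log₂ p(x,y) over all 6 cells.
  cell (1,α): −0.10·log₂0.10 = 0.3322
  cell (1,β): −0.45·log₂0.45 = 0.5184
  cell (2,α): −0.12·log₂0.12 = 0.3671
  cell (2,β): −0.01·log₂0.01 = 0.0664
  cell (3,α): −0.10·log₂0.10 = 0.3322
  cell (3,β): −0.22·log₂0.22 = 0.4806
Sum = 2.097 bits.

2.097 bits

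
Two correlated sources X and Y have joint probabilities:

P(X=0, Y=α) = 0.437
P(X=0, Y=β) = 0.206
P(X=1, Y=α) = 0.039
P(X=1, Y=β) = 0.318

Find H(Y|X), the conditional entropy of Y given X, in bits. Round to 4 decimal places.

Chain rule: H(Y|X) = H(X,Y) − H(X).
Marginals: p(X) = (0.6430, 0.3570), p(Y) = (0.4760, 0.5240).
H(X,Y) = 1.6996 bits; H(X) = 0.9402 bits.
H(Y|X) = 1.6996 − 0.9402 = 0.7594 bits.

0.7594 bits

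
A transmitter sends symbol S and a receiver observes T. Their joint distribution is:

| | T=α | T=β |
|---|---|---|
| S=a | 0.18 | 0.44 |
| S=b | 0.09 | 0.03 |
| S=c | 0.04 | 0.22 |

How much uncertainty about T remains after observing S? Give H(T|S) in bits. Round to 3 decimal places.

Marginals: p(S) = (0.6200, 0.1200, 0.2600), p(T) = (0.3100, 0.6900).
H(T|S) = Σ p(S) · H(T|S=·).
  S=a: p=0.6200, H(T|S=a) = 0.8691
  S=b: p=0.1200, H(T|S=b) = 0.8113
  S=c: p=0.2600, H(T|S=c) = 0.6194
Weighted sum = 0.797 bits.

0.797 bits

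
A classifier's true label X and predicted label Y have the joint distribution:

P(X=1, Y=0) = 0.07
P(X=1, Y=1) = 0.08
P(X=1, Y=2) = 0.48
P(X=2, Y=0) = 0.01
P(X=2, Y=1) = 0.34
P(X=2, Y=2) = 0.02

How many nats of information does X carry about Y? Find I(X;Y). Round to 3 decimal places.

Marginals: p(X) = (0.6300, 0.3700), p(Y) = (0.0800, 0.4200, 0.5000).
I(X;Y) = H(X) + H(Y) − H(X,Y).
H(X) = 0.6590, H(Y) = 0.9130, H(X,Y) = 1.2316.
I(X;Y) = 0.6590 + 0.9130 − 1.2316 = 0.340 nats.

0.340 nats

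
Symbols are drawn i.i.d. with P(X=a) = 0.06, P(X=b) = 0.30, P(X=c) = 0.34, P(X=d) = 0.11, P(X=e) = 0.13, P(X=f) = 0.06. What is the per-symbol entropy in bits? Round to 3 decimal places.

H(X) = −Σ p·log₂ p.
  −(0.06)·log₂(0.06) = 0.2435
  −(0.30)·log₂(0.30) = 0.5211
  −(0.34)·log₂(0.34) = 0.5292
  −(0.11)·log₂(0.11) = 0.3503
  −(0.13)·log₂(0.13) = 0.3826
  −(0.06)·log₂(0.06) = 0.2435
Sum: 0.2435 + 0.5211 + 0.5292 + 0.3503 + 0.3826 + 0.2435 = 2.270 bits.

2.270 bits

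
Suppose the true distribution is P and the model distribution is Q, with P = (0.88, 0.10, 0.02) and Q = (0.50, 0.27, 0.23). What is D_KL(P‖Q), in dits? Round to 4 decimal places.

0.1517 dits

D(P‖Q) = Σ p·log₁₀(p/q).
  0.88·log₁₀(0.88/0.50) = 0.21605
  0.10·log₁₀(0.10/0.27) = -0.04314
  0.02·log₁₀(0.02/0.23) = -0.02121
D(P‖Q) = 0.1517 dits.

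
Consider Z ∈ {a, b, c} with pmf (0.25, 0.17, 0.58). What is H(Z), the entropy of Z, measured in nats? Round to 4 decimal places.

H(Z) = −Σ p·ln p.
  −(0.25)·ln(0.25) = 0.34657
  −(0.17)·ln(0.17) = 0.30123
  −(0.58)·ln(0.58) = 0.31594
Sum: 0.34657 + 0.30123 + 0.31594 = 0.9637 nats.

0.9637 nats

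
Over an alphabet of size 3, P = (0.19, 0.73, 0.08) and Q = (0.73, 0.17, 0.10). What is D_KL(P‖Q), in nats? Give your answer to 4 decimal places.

D(P‖Q) = Σ p·ln(p/q).
  0.19·ln(0.19/0.73) = -0.25574
  0.73·ln(0.73/0.17) = 1.06379
  0.08·ln(0.08/0.10) = -0.01785
D(P‖Q) = 0.7902 nats.

0.7902 nats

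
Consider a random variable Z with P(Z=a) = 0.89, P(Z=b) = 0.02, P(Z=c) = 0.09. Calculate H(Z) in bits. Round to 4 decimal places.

H(Z) = −Σ p·log₂ p.
  −(0.89)·log₂(0.89) = 0.14963
  −(0.02)·log₂(0.02) = 0.11288
  −(0.09)·log₂(0.09) = 0.31265
Sum: 0.14963 + 0.11288 + 0.31265 = 0.5752 bits.

0.5752 bits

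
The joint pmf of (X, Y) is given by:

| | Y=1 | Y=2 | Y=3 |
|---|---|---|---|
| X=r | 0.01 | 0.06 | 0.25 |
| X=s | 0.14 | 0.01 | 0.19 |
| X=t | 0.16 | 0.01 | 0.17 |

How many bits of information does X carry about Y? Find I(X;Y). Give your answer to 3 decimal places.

0.182 bits

Marginals: p(X) = (0.3200, 0.3400, 0.3400), p(Y) = (0.3100, 0.0800, 0.6100).
I(X;Y) = Σ p(x,y)·log₂[p(x,y)/(p(x)p(y))].
  (r,1): 0.01·log₂(0.1008) = -0.0331
  (r,2): 0.06·log₂(2.3438) = 0.0737
  (r,3): 0.25·log₂(1.2807) = 0.0892
  (s,1): 0.14·log₂(1.3283) = 0.0573
  (s,2): 0.01·log₂(0.3676) = -0.0144
  (s,3): 0.19·log₂(0.9161) = -0.0240
  (t,1): 0.16·log₂(1.5180) = 0.0964
  (t,2): 0.01·log₂(0.3676) = -0.0144
  (t,3): 0.17·log₂(0.8197) = -0.0488
Sum = 0.182 bits.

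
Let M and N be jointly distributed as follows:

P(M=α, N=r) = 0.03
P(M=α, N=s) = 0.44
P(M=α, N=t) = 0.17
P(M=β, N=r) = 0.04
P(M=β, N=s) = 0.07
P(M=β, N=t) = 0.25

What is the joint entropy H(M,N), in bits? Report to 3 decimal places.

H(M,N) = −Σ p(x,y)·log₂ p(x,y) over all 6 cells.
  cell (α,r): −0.03·log₂0.03 = 0.1518
  cell (α,s): −0.44·log₂0.44 = 0.5211
  cell (α,t): −0.17·log₂0.17 = 0.4346
  cell (β,r): −0.04·log₂0.04 = 0.1858
  cell (β,s): −0.07·log₂0.07 = 0.2686
  cell (β,t): −0.25·log₂0.25 = 0.5000
Sum = 2.062 bits.

2.062 bits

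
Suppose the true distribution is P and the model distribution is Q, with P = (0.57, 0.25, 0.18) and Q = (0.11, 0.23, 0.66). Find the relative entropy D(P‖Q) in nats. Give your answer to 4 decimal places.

D(P‖Q) = Σ p·ln(p/q).
  0.57·ln(0.57/0.11) = 0.93774
  0.25·ln(0.25/0.23) = 0.02085
  0.18·ln(0.18/0.66) = -0.23387
D(P‖Q) = 0.7247 nats.

0.7247 nats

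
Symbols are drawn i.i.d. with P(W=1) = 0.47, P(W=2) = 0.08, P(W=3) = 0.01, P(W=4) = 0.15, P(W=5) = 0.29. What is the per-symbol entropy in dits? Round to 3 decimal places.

H(W) = −Σ p·log₁₀ p.
  −(0.47)·log₁₀(0.47) = 0.1541
  −(0.08)·log₁₀(0.08) = 0.0878
  −(0.01)·log₁₀(0.01) = 0.0200
  −(0.15)·log₁₀(0.15) = 0.1236
  −(0.29)·log₁₀(0.29) = 0.1559
Sum: 0.1541 + 0.0878 + 0.0200 + 0.1236 + 0.1559 = 0.541 dits.

0.541 dits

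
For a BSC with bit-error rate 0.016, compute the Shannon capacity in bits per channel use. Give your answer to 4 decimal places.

Binary symmetric channel: C = 1 − h₂(ε) where h₂ is the binary entropy function.
h₂(0.016) = −0.016·log₂0.016 − 0.984·log₂0.984 = 0.1184.
C = 1 − 0.1184 = 0.8816 bits per channel use.

0.8816 bits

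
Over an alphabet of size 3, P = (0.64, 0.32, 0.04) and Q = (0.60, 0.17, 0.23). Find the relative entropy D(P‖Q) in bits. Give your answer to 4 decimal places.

D(P‖Q) = Σ p·log₂(p/q).
  0.64·log₂(0.64/0.60) = 0.05959
  0.32·log₂(0.32/0.17) = 0.29201
  0.04·log₂(0.04/0.23) = -0.10094
D(P‖Q) = 0.2507 bits.

0.2507 bits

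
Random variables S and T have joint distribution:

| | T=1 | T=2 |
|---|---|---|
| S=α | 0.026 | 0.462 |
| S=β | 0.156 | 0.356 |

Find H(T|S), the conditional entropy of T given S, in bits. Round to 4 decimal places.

0.6006 bits

Chain rule: H(T|S) = H(S,T) − H(S).
Marginals: p(S) = (0.4880, 0.5120), p(T) = (0.1820, 0.8180).
H(S,T) = 1.6002 bits; H(S) = 0.9996 bits.
H(T|S) = 1.6002 − 0.9996 = 0.6006 bits.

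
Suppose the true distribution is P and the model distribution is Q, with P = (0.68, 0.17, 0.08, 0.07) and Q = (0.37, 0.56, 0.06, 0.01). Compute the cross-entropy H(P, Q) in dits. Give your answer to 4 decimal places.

H(P,Q) = −Σ p·log₁₀ q.
  −0.68·log₁₀(0.37) = 0.29362
  −0.17·log₁₀(0.56) = 0.04281
  −0.08·log₁₀(0.06) = 0.09775
  −0.07·log₁₀(0.01) = 0.14000
H(P,Q) = 0.5742 dits.

0.5742 dits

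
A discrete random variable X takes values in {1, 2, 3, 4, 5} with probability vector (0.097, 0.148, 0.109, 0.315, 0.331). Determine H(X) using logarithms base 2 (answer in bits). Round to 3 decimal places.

H(X) = −Σ p·log₂ p.
  −(0.097)·log₂(0.097) = 0.3265
  −(0.148)·log₂(0.148) = 0.4079
  −(0.109)·log₂(0.109) = 0.3485
  −(0.315)·log₂(0.315) = 0.5250
  −(0.331)·log₂(0.331) = 0.5280
Sum: 0.3265 + 0.4079 + 0.3485 + 0.5250 + 0.5280 = 2.136 bits.

2.136 bits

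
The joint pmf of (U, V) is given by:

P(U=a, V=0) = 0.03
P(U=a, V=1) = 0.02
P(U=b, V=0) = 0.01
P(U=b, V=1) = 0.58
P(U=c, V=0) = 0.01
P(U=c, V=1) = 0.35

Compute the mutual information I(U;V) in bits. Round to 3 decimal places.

Marginals: p(U) = (0.0500, 0.5900, 0.3600), p(V) = (0.0500, 0.9500).
I(U;V) = Σ p(x,y)·log₂[p(x,y)/(p(x)p(y))].
  (a,0): 0.03·log₂(12.0000) = 0.1075
  (a,1): 0.02·log₂(0.4211) = -0.0250
  (b,0): 0.01·log₂(0.3390) = -0.0156
  (b,1): 0.58·log₂(1.0348) = 0.0286
  (c,0): 0.01·log₂(0.5556) = -0.0085
  (c,1): 0.35·log₂(1.0234) = 0.0117
Sum = 0.099 bits.

0.099 bits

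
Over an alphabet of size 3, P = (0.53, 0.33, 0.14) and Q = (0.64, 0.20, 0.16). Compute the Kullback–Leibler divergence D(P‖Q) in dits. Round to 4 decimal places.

D(P‖Q) = Σ p·log₁₀(p/q).
  0.53·log₁₀(0.53/0.64) = -0.04341
  0.33·log₁₀(0.33/0.20) = 0.07177
  0.14·log₁₀(0.14/0.16) = -0.00812
D(P‖Q) = 0.0202 dits.

0.0202 dits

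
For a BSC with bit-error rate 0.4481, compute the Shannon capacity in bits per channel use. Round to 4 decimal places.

Binary symmetric channel: C = 1 − h₂(ε) where h₂ is the binary entropy function.
h₂(0.4481) = −0.4481·log₂0.4481 − 0.5519·log₂0.5519 = 0.9922.
C = 1 − 0.9922 = 0.0078 bits per channel use.

0.0078 bits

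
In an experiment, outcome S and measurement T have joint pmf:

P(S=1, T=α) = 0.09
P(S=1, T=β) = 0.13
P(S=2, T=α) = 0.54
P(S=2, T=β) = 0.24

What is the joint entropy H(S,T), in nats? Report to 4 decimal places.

H(S,T) = −Σ p(x,y)·ln p(x,y) over all 4 cells.
  cell (1,α): −0.09·ln0.09 = 0.21672
  cell (1,β): −0.13·ln0.13 = 0.26523
  cell (2,α): −0.54·ln0.54 = 0.33274
  cell (2,β): −0.24·ln0.24 = 0.34251
Sum = 1.1572 nats.

1.1572 nats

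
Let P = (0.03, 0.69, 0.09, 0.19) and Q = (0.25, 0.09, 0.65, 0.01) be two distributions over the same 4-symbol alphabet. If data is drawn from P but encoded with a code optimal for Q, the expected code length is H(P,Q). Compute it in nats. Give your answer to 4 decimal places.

2.6168 nats

H(P,Q) = −Σ p·ln q.
  −0.03·ln(0.25) = 0.04159
  −0.69·ln(0.09) = 1.66148
  −0.09·ln(0.65) = 0.03877
  −0.19·ln(0.01) = 0.87498
H(P,Q) = 2.6168 nats.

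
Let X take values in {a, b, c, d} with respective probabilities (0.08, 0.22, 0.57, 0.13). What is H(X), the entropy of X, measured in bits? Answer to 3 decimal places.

H(X) = −Σ p·log₂ p.
  −(0.08)·log₂(0.08) = 0.2915
  −(0.22)·log₂(0.22) = 0.4806
  −(0.57)·log₂(0.57) = 0.4623
  −(0.13)·log₂(0.13) = 0.3826
Sum: 0.2915 + 0.4806 + 0.4623 + 0.3826 = 1.617 bits.

1.617 bits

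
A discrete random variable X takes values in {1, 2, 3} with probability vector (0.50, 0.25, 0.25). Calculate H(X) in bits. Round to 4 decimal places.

1.5000 bits

H(X) = −Σ p·log₂ p.
  −(0.50)·log₂(0.50) = 0.50000
  −(0.25)·log₂(0.25) = 0.50000
  −(0.25)·log₂(0.25) = 0.50000
Sum: 0.50000 + 0.50000 + 0.50000 = 1.5000 bits.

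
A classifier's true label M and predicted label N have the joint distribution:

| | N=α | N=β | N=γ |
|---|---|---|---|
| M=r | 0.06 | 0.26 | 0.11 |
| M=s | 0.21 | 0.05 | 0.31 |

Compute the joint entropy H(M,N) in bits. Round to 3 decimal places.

2.312 bits

H(M,N) = −Σ p(x,y)·log₂ p(x,y) over all 6 cells.
  cell (r,α): −0.06·log₂0.06 = 0.2435
  cell (r,β): −0.26·log₂0.26 = 0.5053
  cell (r,γ): −0.11·log₂0.11 = 0.3503
  cell (s,α): −0.21·log₂0.21 = 0.4728
  cell (s,β): −0.05·log₂0.05 = 0.2161
  cell (s,γ): −0.31·log₂0.31 = 0.5238
Sum = 2.312 bits.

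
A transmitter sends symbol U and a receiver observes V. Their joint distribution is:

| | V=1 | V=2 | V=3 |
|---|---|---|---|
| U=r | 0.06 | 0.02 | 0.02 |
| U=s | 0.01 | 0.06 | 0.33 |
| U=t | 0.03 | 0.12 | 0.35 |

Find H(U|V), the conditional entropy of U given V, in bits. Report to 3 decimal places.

Marginals: p(U) = (0.1000, 0.4000, 0.5000), p(V) = (0.1000, 0.2000, 0.7000).
H(U|V) = Σ p(V) · H(U|V=·).
  V=1: p=0.1000, H(U|V=1) = 1.2955
  V=2: p=0.2000, H(U|V=2) = 1.2955
  V=3: p=0.7000, H(U|V=3) = 1.1580
Weighted sum = 1.199 bits.

1.199 bits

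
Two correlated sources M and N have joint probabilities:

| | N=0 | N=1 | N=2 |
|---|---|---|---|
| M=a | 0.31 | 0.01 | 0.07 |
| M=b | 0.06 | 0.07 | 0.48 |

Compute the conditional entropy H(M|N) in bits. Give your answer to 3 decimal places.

Marginals: p(M) = (0.3900, 0.6100), p(N) = (0.3700, 0.0800, 0.5500).
H(M|N) = Σ p(N) · H(M|N=·).
  N=0: p=0.3700, H(M|N=0) = 0.6395
  N=1: p=0.0800, H(M|N=1) = 0.5436
  N=2: p=0.5500, H(M|N=2) = 0.5499
Weighted sum = 0.583 bits.

0.583 bits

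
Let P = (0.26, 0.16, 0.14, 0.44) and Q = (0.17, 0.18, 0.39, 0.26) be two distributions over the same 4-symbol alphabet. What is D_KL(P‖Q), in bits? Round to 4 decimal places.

D(P‖Q) = Σ p·log₂(p/q).
  0.26·log₂(0.26/0.17) = 0.15937
  0.16·log₂(0.16/0.18) = -0.02719
  0.14·log₂(0.14/0.39) = -0.20693
  0.44·log₂(0.44/0.26) = 0.33396
D(P‖Q) = 0.2592 bits.

0.2592 bits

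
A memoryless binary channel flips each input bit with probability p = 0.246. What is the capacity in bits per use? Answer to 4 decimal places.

0.1951 bits

Binary symmetric channel: C = 1 − h₂(ε) where h₂ is the binary entropy function.
h₂(0.246) = −0.246·log₂0.246 − 0.754·log₂0.754 = 0.8049.
C = 1 − 0.8049 = 0.1951 bits per channel use.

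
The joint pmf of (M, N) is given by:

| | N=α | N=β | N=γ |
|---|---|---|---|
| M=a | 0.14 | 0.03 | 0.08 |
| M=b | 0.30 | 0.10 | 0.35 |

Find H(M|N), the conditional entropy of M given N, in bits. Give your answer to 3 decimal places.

0.796 bits

Chain rule: H(M|N) = H(M,N) − H(N).
Marginals: p(M) = (0.2500, 0.7500), p(N) = (0.4400, 0.1300, 0.4300).
H(M,N) = 2.2238 bits; H(N) = 1.4274 bits.
H(M|N) = 2.2238 − 1.4274 = 0.796 bits.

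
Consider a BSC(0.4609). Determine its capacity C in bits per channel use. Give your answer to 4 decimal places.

0.0044 bits

Binary symmetric channel: C = 1 − h₂(ε) where h₂ is the binary entropy function.
h₂(0.4609) = −0.4609·log₂0.4609 − 0.5391·log₂0.5391 = 0.9956.
C = 1 − 0.9956 = 0.0044 bits per channel use.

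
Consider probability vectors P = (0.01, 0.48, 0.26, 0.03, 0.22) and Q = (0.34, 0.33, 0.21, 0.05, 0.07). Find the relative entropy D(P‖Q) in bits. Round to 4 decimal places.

D(P‖Q) = Σ p·log₂(p/q).
  0.01·log₂(0.01/0.34) = -0.05087
  0.48·log₂(0.48/0.33) = 0.25947
  0.26·log₂(0.26/0.21) = 0.08011
  0.03·log₂(0.03/0.05) = -0.02211
  0.22·log₂(0.22/0.07) = 0.36346
D(P‖Q) = 0.6301 bits.

0.6301 bits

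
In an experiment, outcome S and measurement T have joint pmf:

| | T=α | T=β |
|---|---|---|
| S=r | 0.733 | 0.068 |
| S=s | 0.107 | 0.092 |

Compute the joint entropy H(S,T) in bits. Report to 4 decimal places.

1.2539 bits

H(S,T) = −Σ p(x,y)·log₂ p(x,y) over all 4 cells.
  cell (r,α): −0.733·log₂0.733 = 0.32847
  cell (r,β): −0.068·log₂0.068 = 0.26373
  cell (s,α): −0.107·log₂0.107 = 0.34500
  cell (s,β): −0.092·log₂0.092 = 0.31668
Sum = 1.2539 bits.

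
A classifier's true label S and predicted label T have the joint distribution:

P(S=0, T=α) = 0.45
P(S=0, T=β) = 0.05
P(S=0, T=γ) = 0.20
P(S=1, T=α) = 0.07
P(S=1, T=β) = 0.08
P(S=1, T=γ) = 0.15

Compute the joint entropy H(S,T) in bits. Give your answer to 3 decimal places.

2.169 bits

H(S,T) = −Σ p(x,y)·log₂ p(x,y) over all 6 cells.
  cell (0,α): −0.45·log₂0.45 = 0.5184
  cell (0,β): −0.05·log₂0.05 = 0.2161
  cell (0,γ): −0.20·log₂0.20 = 0.4644
  cell (1,α): −0.07·log₂0.07 = 0.2686
  cell (1,β): −0.08·log₂0.08 = 0.2915
  cell (1,γ): −0.15·log₂0.15 = 0.4105
Sum = 2.169 bits.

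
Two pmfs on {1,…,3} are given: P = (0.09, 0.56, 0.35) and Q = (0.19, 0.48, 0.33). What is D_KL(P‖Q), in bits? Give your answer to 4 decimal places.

D(P‖Q) = Σ p·log₂(p/q).
  0.09·log₂(0.09/0.19) = -0.09702
  0.56·log₂(0.56/0.48) = 0.12454
  0.35·log₂(0.35/0.33) = 0.02971
D(P‖Q) = 0.0572 bits.

0.0572 bits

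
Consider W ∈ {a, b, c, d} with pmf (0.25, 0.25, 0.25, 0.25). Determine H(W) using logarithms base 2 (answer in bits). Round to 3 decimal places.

H(W) = −Σ p·log₂ p.
  −(0.25)·log₂(0.25) = 0.5000
  −(0.25)·log₂(0.25) = 0.5000
  −(0.25)·log₂(0.25) = 0.5000
  −(0.25)·log₂(0.25) = 0.5000
Sum: 0.5000 + 0.5000 + 0.5000 + 0.5000 = 2.000 bits.

2.000 bits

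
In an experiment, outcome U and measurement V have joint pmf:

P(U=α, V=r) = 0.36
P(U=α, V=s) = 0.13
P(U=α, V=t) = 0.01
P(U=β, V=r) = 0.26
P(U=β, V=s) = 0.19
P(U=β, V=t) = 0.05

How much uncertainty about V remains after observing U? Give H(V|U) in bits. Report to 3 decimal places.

1.156 bits

Chain rule: H(V|U) = H(U,V) − H(U).
Marginals: p(U) = (0.5000, 0.5000), p(V) = (0.6200, 0.3200, 0.0600).
H(U,V) = 2.1563 bits; H(U) = 1.0000 bits.
H(V|U) = 2.1563 − 1.0000 = 1.156 bits.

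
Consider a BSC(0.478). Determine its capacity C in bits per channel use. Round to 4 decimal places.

Binary symmetric channel: C = 1 − h₂(ε) where h₂ is the binary entropy function.
h₂(0.478) = −0.478·log₂0.478 − 0.522·log₂0.522 = 0.9986.
C = 1 − 0.9986 = 0.0014 bits per channel use.

0.0014 bits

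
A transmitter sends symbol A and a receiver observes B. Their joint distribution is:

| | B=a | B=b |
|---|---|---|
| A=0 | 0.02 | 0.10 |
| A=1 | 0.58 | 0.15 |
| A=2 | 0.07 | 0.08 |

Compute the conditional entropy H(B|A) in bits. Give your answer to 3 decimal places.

0.762 bits

Marginals: p(A) = (0.1200, 0.7300, 0.1500), p(B) = (0.6700, 0.3300).
H(B|A) = Σ p(A) · H(B|A=·).
  A=0: p=0.1200, H(B|A=0) = 0.6500
  A=1: p=0.7300, H(B|A=1) = 0.7328
  A=2: p=0.1500, H(B|A=2) = 0.9968
Weighted sum = 0.762 bits.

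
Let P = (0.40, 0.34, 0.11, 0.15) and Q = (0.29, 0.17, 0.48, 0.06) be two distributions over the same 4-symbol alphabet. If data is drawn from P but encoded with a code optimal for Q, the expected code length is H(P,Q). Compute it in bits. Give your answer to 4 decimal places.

H(P,Q) = −Σ p·log₂ q.
  −0.40·log₂(0.29) = 0.71435
  −0.34·log₂(0.17) = 0.86917
  −0.11·log₂(0.48) = 0.11648
  −0.15·log₂(0.06) = 0.60883
H(P,Q) = 2.3088 bits.

2.3088 bits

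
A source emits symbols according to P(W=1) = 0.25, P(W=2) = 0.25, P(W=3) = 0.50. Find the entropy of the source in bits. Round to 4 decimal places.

H(W) = −Σ p·log₂ p.
  −(0.25)·log₂(0.25) = 0.50000
  −(0.25)·log₂(0.25) = 0.50000
  −(0.50)·log₂(0.50) = 0.50000
Sum: 0.50000 + 0.50000 + 0.50000 = 1.5000 bits.

1.5000 bits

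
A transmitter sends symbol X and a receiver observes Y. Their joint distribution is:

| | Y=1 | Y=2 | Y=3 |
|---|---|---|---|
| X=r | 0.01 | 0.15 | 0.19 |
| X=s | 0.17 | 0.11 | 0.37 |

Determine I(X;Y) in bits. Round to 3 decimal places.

Marginals: p(X) = (0.3500, 0.6500), p(Y) = (0.1800, 0.2600, 0.5600).
I(X;Y) = Σ p(x,y)·log₂[p(x,y)/(p(x)p(y))].
  (r,1): 0.01·log₂(0.1587) = -0.0266
  (r,2): 0.15·log₂(1.6484) = 0.1082
  (r,3): 0.19·log₂(0.9694) = -0.0085
  (s,1): 0.17·log₂(1.4530) = 0.0916
  (s,2): 0.11·log₂(0.6509) = -0.0681
  (s,3): 0.37·log₂(1.0165) = 0.0087
Sum = 0.105 bits.

0.105 bits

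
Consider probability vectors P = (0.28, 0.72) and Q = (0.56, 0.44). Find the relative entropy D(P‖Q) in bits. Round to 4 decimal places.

0.2316 bits

D(P‖Q) = Σ p·log₂(p/q).
  0.28·log₂(0.28/0.56) = -0.28000
  0.72·log₂(0.72/0.44) = 0.51156
D(P‖Q) = 0.2316 bits.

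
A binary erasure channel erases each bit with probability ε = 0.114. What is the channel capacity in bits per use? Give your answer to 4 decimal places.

0.8860 bits

Binary erasure channel: capacity C = 1 − ε.
C = 1 − 0.114 = 0.8860 bits per channel use.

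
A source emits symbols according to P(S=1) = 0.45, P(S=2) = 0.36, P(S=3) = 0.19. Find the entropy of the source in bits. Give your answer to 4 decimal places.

H(S) = −Σ p·log₂ p.
  −(0.45)·log₂(0.45) = 0.51840
  −(0.36)·log₂(0.36) = 0.53062
  −(0.19)·log₂(0.19) = 0.45523
Sum: 0.51840 + 0.53062 + 0.45523 = 1.5042 bits.

1.5042 bits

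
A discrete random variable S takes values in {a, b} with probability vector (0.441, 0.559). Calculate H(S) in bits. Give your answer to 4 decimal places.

0.9899 bits

H(S) = −Σ p·log₂ p.
  −(0.441)·log₂(0.441) = 0.52089
  −(0.559)·log₂(0.559) = 0.46905
Sum: 0.52089 + 0.46905 = 0.9899 bits.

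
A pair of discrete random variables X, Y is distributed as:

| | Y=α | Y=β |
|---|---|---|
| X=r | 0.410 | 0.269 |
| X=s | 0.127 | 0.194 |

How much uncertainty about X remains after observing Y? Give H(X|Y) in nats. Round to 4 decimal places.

Chain rule: H(X|Y) = H(X,Y) − H(Y).
Marginals: p(X) = (0.6790, 0.3210), p(Y) = (0.5370, 0.4630).
H(X,Y) = 1.2990 nats; H(Y) = 0.6904 nats.
H(X|Y) = 1.2990 − 0.6904 = 0.6086 nats.

0.6086 nats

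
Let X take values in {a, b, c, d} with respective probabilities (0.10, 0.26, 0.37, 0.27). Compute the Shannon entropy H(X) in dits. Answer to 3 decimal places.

0.565 dits

H(X) = −Σ p·log₁₀ p.
  −(0.10)·log₁₀(0.10) = 0.1000
  −(0.26)·log₁₀(0.26) = 0.1521
  −(0.37)·log₁₀(0.37) = 0.1598
  −(0.27)·log₁₀(0.27) = 0.1535
Sum: 0.1000 + 0.1521 + 0.1598 + 0.1535 = 0.565 dits.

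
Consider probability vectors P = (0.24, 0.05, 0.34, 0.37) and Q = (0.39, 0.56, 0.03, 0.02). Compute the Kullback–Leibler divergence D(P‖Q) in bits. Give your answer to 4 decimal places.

2.4060 bits

D(P‖Q) = Σ p·log₂(p/q).
  0.24·log₂(0.24/0.39) = -0.16811
  0.05·log₂(0.05/0.56) = -0.17427
  0.34·log₂(0.34/0.03) = 1.19085
  0.37·log₂(0.37/0.02) = 1.55750
D(P‖Q) = 2.4060 bits.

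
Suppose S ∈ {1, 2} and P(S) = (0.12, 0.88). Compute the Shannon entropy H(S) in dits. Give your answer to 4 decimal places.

H(S) = −Σ p·log₁₀ p.
  −(0.12)·log₁₀(0.12) = 0.11050
  −(0.88)·log₁₀(0.88) = 0.04886
Sum: 0.11050 + 0.04886 = 0.1594 dits.

0.1594 dits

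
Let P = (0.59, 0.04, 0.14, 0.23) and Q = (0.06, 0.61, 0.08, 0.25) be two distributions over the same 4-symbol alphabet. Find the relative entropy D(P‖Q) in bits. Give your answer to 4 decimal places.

1.8738 bits

D(P‖Q) = Σ p·log₂(p/q).
  0.59·log₂(0.59/0.06) = 1.94563
  0.04·log₂(0.04/0.61) = -0.15723
  0.14·log₂(0.14/0.08) = 0.11303
  0.23·log₂(0.23/0.25) = -0.02767
D(P‖Q) = 1.8738 bits.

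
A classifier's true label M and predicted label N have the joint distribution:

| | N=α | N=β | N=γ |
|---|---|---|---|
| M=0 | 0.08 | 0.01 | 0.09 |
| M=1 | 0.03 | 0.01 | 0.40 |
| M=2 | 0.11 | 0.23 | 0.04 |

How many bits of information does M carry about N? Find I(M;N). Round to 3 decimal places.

0.522 bits

Marginals: p(M) = (0.1800, 0.4400, 0.3800), p(N) = (0.2200, 0.2500, 0.5300).
I(M;N) = Σ p(x,y)·log₂[p(x,y)/(p(x)p(y))].
  (0,α): 0.08·log₂(2.0202) = 0.0812
  (0,β): 0.01·log₂(0.2222) = -0.0217
  (0,γ): 0.09·log₂(0.9434) = -0.0076
  (1,α): 0.03·log₂(0.3099) = -0.0507
  (1,β): 0.01·log₂(0.0909) = -0.0346
  (1,γ): 0.40·log₂(1.7153) = 0.3114
  (2,α): 0.11·log₂(1.3158) = 0.0436
  (2,β): 0.23·log₂(2.4211) = 0.2934
  (2,γ): 0.04·log₂(0.1986) = -0.0933
Sum = 0.522 bits.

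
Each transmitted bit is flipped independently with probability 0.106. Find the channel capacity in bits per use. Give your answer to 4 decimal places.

Binary symmetric channel: C = 1 − h₂(ε) where h₂ is the binary entropy function.
h₂(0.106) = −0.106·log₂0.106 − 0.894·log₂0.894 = 0.4877.
C = 1 − 0.4877 = 0.5123 bits per channel use.

0.5123 bits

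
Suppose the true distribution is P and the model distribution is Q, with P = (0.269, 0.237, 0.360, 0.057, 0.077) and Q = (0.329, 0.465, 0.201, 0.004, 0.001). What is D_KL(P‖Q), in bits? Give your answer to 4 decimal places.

0.6951 bits

D(P‖Q) = Σ p·log₂(p/q).
  0.269·log₂(0.269/0.329) = -0.07814
  0.237·log₂(0.237/0.465) = -0.23045
  0.360·log₂(0.360/0.201) = 0.30269
  0.057·log₂(0.057/0.004) = 0.21847
  0.077·log₂(0.077/0.001) = 0.48254
D(P‖Q) = 0.6951 bits.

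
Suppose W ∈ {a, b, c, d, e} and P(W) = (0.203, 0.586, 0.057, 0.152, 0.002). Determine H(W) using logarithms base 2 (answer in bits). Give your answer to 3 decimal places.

1.585 bits

H(W) = −Σ p·log₂ p.
  −(0.203)·log₂(0.203) = 0.4670
  −(0.586)·log₂(0.586) = 0.4518
  −(0.057)·log₂(0.057) = 0.2356
  −(0.152)·log₂(0.152) = 0.4131
  −(0.002)·log₂(0.002) = 0.0179
Sum: 0.4670 + 0.4518 + 0.2356 + 0.4131 + 0.0179 = 1.585 bits.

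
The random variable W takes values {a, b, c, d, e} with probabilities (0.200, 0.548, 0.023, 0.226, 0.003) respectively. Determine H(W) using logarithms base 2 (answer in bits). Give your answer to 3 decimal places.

1.575 bits

H(W) = −Σ p·log₂ p.
  −(0.200)·log₂(0.200) = 0.4644
  −(0.548)·log₂(0.548) = 0.4755
  −(0.023)·log₂(0.023) = 0.1252
  −(0.226)·log₂(0.226) = 0.4849
  −(0.003)·log₂(0.003) = 0.0251
Sum: 0.4644 + 0.4755 + 0.1252 + 0.4849 + 0.0251 = 1.575 bits.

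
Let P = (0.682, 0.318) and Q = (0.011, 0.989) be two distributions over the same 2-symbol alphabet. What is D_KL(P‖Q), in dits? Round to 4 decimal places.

1.0657 dits

D(P‖Q) = Σ p·log₁₀(p/q).
  0.682·log₁₀(0.682/0.011) = 1.22241
  0.318·log₁₀(0.318/0.989) = -0.15670
D(P‖Q) = 1.0657 dits.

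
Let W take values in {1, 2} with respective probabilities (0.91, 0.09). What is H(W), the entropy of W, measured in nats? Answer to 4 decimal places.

H(W) = −Σ p·ln p.
  −(0.91)·ln(0.91) = 0.08582
  −(0.09)·ln(0.09) = 0.21672
Sum: 0.08582 + 0.21672 = 0.3025 nats.

0.3025 nats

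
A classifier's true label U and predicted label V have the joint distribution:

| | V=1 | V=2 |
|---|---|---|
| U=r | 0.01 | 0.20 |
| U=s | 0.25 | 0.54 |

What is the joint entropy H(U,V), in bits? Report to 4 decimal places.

H(U,V) = −Σ p(x,y)·log₂ p(x,y) over all 4 cells.
  cell (r,1): −0.01·log₂0.01 = 0.06644
  cell (r,2): −0.20·log₂0.20 = 0.46439
  cell (s,1): −0.25·log₂0.25 = 0.50000
  cell (s,2): −0.54·log₂0.54 = 0.48004
Sum = 1.5109 bits.

1.5109 bits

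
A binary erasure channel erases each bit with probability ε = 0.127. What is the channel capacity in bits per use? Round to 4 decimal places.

0.8730 bits

Binary erasure channel: capacity C = 1 − ε.
C = 1 − 0.127 = 0.8730 bits per channel use.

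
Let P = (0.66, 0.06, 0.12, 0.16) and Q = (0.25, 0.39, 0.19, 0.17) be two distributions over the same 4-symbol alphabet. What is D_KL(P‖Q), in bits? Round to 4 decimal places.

0.6688 bits

D(P‖Q) = Σ p·log₂(p/q).
  0.66·log₂(0.66/0.25) = 0.92436
  0.06·log₂(0.06/0.39) = -0.16203
  0.12·log₂(0.12/0.19) = -0.07956
  0.16·log₂(0.16/0.17) = -0.01399
D(P‖Q) = 0.6688 bits.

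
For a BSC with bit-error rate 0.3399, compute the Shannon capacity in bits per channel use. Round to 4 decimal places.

0.0753 bits

Binary symmetric channel: C = 1 − h₂(ε) where h₂ is the binary entropy function.
h₂(0.3399) = −0.3399·log₂0.3399 − 0.6601·log₂0.6601 = 0.9247.
C = 1 − 0.9247 = 0.0753 bits per channel use.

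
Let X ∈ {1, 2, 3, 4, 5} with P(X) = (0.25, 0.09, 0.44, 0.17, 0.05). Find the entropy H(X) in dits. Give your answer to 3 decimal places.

H(X) = −Σ p·log₁₀ p.
  −(0.25)·log₁₀(0.25) = 0.1505
  −(0.09)·log₁₀(0.09) = 0.0941
  −(0.44)·log₁₀(0.44) = 0.1569
  −(0.17)·log₁₀(0.17) = 0.1308
  −(0.05)·log₁₀(0.05) = 0.0651
Sum: 0.1505 + 0.0941 + 0.1569 + 0.1308 + 0.0651 = 0.597 dits.

0.597 dits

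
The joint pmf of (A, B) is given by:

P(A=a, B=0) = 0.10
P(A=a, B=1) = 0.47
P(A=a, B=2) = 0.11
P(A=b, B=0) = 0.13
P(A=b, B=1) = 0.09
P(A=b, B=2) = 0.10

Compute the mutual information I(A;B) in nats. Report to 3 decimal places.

Marginals: p(A) = (0.6800, 0.3200), p(B) = (0.2300, 0.5600, 0.2100).
I(A;B) = Σ p(x,y)·ln[p(x,y)/(p(x)p(y))].
  (a,0): 0.10·ln(0.6394) = -0.0447
  (a,1): 0.47·ln(1.2342) = 0.0989
  (a,2): 0.11·ln(0.7703) = -0.0287
  (b,0): 0.13·ln(1.7663) = 0.0740
  (b,1): 0.09·ln(0.5022) = -0.0620
  (b,2): 0.10·ln(1.4881) = 0.0397
Sum = 0.077 nats.

0.077 nats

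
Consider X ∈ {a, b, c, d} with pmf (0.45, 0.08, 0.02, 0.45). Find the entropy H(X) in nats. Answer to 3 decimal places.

0.999 nats

H(X) = −Σ p·ln p.
  −(0.45)·ln(0.45) = 0.3593
  −(0.08)·ln(0.08) = 0.2021
  −(0.02)·ln(0.02) = 0.0782
  −(0.45)·ln(0.45) = 0.3593
Sum: 0.3593 + 0.2021 + 0.0782 + 0.3593 = 0.999 nats.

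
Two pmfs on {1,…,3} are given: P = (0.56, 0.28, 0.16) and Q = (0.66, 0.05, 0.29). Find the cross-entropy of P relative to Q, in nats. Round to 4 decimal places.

1.2696 nats

H(P,Q) = −Σ p·ln q.
  −0.56·ln(0.66) = 0.23269
  −0.28·ln(0.05) = 0.83881
  −0.16·ln(0.29) = 0.19806
H(P,Q) = 1.2696 nats.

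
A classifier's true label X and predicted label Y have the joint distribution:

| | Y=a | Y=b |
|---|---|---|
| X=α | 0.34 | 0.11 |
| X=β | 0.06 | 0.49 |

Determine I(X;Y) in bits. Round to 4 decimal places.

Marginals: p(X) = (0.4500, 0.5500), p(Y) = (0.4000, 0.6000).
I(X;Y) = Σ p(x,y)·log₂[p(x,y)/(p(x)p(y))].
  (α,a): 0.34·log₂(1.8889) = 0.31196
  (α,b): 0.11·log₂(0.4074) = -0.14250
  (β,a): 0.06·log₂(0.2727) = -0.11247
  (β,b): 0.49·log₂(1.4848) = 0.27945
Sum = 0.3364 bits.

0.3364 bits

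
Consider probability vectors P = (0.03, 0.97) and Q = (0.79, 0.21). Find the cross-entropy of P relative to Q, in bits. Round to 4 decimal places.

H(P,Q) = −Σ p·log₂ q.
  −0.03·log₂(0.79) = 0.01020
  −0.97·log₂(0.21) = 2.18399
H(P,Q) = 2.1942 bits.

2.1942 bits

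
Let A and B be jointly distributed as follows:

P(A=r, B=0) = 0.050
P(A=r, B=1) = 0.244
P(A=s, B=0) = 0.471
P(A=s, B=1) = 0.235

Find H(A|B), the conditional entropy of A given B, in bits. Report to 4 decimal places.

Marginals: p(A) = (0.2940, 0.7060), p(B) = (0.5210, 0.4790).
H(A|B) = Σ p(B) · H(A|B=·).
  B=0: p=0.5210, H(A|B=0) = 0.4561
  B=1: p=0.4790, H(A|B=1) = 0.9997
Weighted sum = 0.7165 bits.

0.7165 bits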